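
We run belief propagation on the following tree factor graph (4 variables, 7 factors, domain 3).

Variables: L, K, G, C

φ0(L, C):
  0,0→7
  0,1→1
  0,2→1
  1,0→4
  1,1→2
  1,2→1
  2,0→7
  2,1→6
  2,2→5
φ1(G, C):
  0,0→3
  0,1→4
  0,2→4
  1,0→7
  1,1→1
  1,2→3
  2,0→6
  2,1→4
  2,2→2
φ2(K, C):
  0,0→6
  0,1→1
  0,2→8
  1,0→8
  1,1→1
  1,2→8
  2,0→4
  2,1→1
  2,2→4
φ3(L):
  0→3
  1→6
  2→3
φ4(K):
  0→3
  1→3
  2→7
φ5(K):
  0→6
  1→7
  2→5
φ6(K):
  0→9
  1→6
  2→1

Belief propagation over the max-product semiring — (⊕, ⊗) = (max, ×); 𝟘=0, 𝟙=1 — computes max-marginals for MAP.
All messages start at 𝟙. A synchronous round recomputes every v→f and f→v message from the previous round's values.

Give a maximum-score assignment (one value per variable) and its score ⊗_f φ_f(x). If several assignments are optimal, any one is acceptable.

init: all messages = 𝟙 over 3 values
r1 m[φ0→L] = [7, 4, 7]
r1 m[φ0→C] = [7, 6, 5]
r1 m[φ1→G] = [4, 7, 6]
r1 m[φ1→C] = [7, 4, 4]
r1 m[φ2→K] = [8, 8, 4]
r1 m[φ2→C] = [8, 1, 8]
r1 m[φ3→L] = [3, 6, 3]
r1 m[φ4→K] = [3, 3, 7]
r1 m[φ5→K] = [6, 7, 5]
r1 m[φ6→K] = [9, 6, 1]
r1 m[L→φ0] = [1, 1, 1]
r1 m[L→φ3] = [1, 1, 1]
r1 m[K→φ2] = [1, 1, 1]
r1 m[K→φ4] = [1, 1, 1]
r1 m[K→φ5] = [1, 1, 1]
r1 m[K→φ6] = [1, 1, 1]
r1 m[G→φ1] = [1, 1, 1]
r1 m[C→φ0] = [1, 1, 1]
r1 m[C→φ1] = [1, 1, 1]
r1 m[C→φ2] = [1, 1, 1]
r2 m[φ0→L] = [7, 4, 7]
r2 m[φ0→C] = [7, 6, 5]
r2 m[φ1→G] = [4, 7, 6]
r2 m[φ1→C] = [7, 4, 4]
r2 m[φ2→K] = [8, 8, 4]
r2 m[φ2→C] = [8, 1, 8]
r2 m[φ3→L] = [3, 6, 3]
r2 m[φ4→K] = [3, 3, 7]
r2 m[φ5→K] = [6, 7, 5]
r2 m[φ6→K] = [9, 6, 1]
r2 m[L→φ0] = [3, 6, 3]
r2 m[L→φ3] = [7, 4, 7]
r2 m[K→φ2] = [162, 126, 35]
r2 m[K→φ4] = [432, 336, 20]
r2 m[K→φ5] = [216, 144, 28]
r2 m[K→φ6] = [144, 168, 140]
r2 m[G→φ1] = [1, 1, 1]
r2 m[C→φ0] = [56, 4, 32]
r2 m[C→φ1] = [56, 6, 40]
r2 m[C→φ2] = [49, 24, 20]
r3 m[φ0→L] = [392, 224, 392]
r3 m[φ0→C] = [24, 18, 15]
r3 m[φ1→G] = [168, 392, 336]
r3 m[φ1→C] = [7, 4, 4]
r3 m[φ2→K] = [294, 392, 196]
r3 m[φ2→C] = [1008, 162, 1296]
r3 m[φ3→L] = [3, 6, 3]
r3 m[φ4→K] = [3, 3, 7]
r3 m[φ5→K] = [6, 7, 5]
r3 m[φ6→K] = [9, 6, 1]
r3 m[L→φ0] = [3, 6, 3]
r3 m[L→φ3] = [7, 4, 7]
r3 m[K→φ2] = [162, 126, 35]
r3 m[K→φ4] = [432, 336, 20]
r3 m[K→φ5] = [216, 144, 28]
r3 m[K→φ6] = [144, 168, 140]
r3 m[G→φ1] = [1, 1, 1]
r3 m[C→φ0] = [56, 4, 32]
r3 m[C→φ1] = [56, 6, 40]
r3 m[C→φ2] = [49, 24, 20]
r4 m[φ0→L] = [392, 224, 392]
r4 m[φ0→C] = [24, 18, 15]
r4 m[φ1→G] = [168, 392, 336]
r4 m[φ1→C] = [7, 4, 4]
r4 m[φ2→K] = [294, 392, 196]
r4 m[φ2→C] = [1008, 162, 1296]
r4 m[φ3→L] = [3, 6, 3]
r4 m[φ4→K] = [3, 3, 7]
r4 m[φ5→K] = [6, 7, 5]
r4 m[φ6→K] = [9, 6, 1]
r4 m[L→φ0] = [3, 6, 3]
r4 m[L→φ3] = [392, 224, 392]
r4 m[K→φ2] = [162, 126, 35]
r4 m[K→φ4] = [15876, 16464, 980]
r4 m[K→φ5] = [7938, 7056, 1372]
r4 m[K→φ6] = [5292, 8232, 6860]
r4 m[G→φ1] = [1, 1, 1]
r4 m[C→φ0] = [7056, 648, 5184]
r4 m[C→φ1] = [24192, 2916, 19440]
r4 m[C→φ2] = [168, 72, 60]
r5 m[φ0→L] = [49392, 28224, 49392]
r5 m[φ0→C] = [24, 18, 15]
r5 m[φ1→G] = [77760, 169344, 145152]
r5 m[φ1→C] = [7, 4, 4]
r5 m[φ2→K] = [1008, 1344, 672]
r5 m[φ2→C] = [1008, 162, 1296]
r5 m[φ3→L] = [3, 6, 3]
r5 m[φ4→K] = [3, 3, 7]
r5 m[φ5→K] = [6, 7, 5]
r5 m[φ6→K] = [9, 6, 1]
r5 m[L→φ0] = [3, 6, 3]
r5 m[L→φ3] = [392, 224, 392]
r5 m[K→φ2] = [162, 126, 35]
r5 m[K→φ4] = [15876, 16464, 980]
r5 m[K→φ5] = [7938, 7056, 1372]
r5 m[K→φ6] = [5292, 8232, 6860]
r5 m[G→φ1] = [1, 1, 1]
r5 m[C→φ0] = [7056, 648, 5184]
r5 m[C→φ1] = [24192, 2916, 19440]
r5 m[C→φ2] = [168, 72, 60]
r6 m[φ0→L] = [49392, 28224, 49392]
r6 m[φ0→C] = [24, 18, 15]
r6 m[φ1→G] = [77760, 169344, 145152]
r6 m[φ1→C] = [7, 4, 4]
r6 m[φ2→K] = [1008, 1344, 672]
r6 m[φ2→C] = [1008, 162, 1296]
r6 m[φ3→L] = [3, 6, 3]
r6 m[φ4→K] = [3, 3, 7]
r6 m[φ5→K] = [6, 7, 5]
r6 m[φ6→K] = [9, 6, 1]
r6 m[L→φ0] = [3, 6, 3]
r6 m[L→φ3] = [49392, 28224, 49392]
r6 m[K→φ2] = [162, 126, 35]
r6 m[K→φ4] = [54432, 56448, 3360]
r6 m[K→φ5] = [27216, 24192, 4704]
r6 m[K→φ6] = [18144, 28224, 23520]
r6 m[G→φ1] = [1, 1, 1]
r6 m[C→φ0] = [7056, 648, 5184]
r6 m[C→φ1] = [24192, 2916, 19440]
r6 m[C→φ2] = [168, 72, 60]
r7 m[φ0→L] = [49392, 28224, 49392]
r7 m[φ0→C] = [24, 18, 15]
r7 m[φ1→G] = [77760, 169344, 145152]
r7 m[φ1→C] = [7, 4, 4]
r7 m[φ2→K] = [1008, 1344, 672]
r7 m[φ2→C] = [1008, 162, 1296]
r7 m[φ3→L] = [3, 6, 3]
r7 m[φ4→K] = [3, 3, 7]
r7 m[φ5→K] = [6, 7, 5]
r7 m[φ6→K] = [9, 6, 1]
r7 m[L→φ0] = [3, 6, 3]
r7 m[L→φ3] = [49392, 28224, 49392]
r7 m[K→φ2] = [162, 126, 35]
r7 m[K→φ4] = [54432, 56448, 3360]
r7 m[K→φ5] = [27216, 24192, 4704]
r7 m[K→φ6] = [18144, 28224, 23520]
r7 m[G→φ1] = [1, 1, 1]
r7 m[C→φ0] = [7056, 648, 5184]
r7 m[C→φ1] = [24192, 2916, 19440]
r7 m[C→φ2] = [168, 72, 60]
fixed point reached at round 7
traceback from L: (L=1, K=1, G=1, C=0), score=169344

assignment: (L=1, K=1, G=1, C=0); score = 169344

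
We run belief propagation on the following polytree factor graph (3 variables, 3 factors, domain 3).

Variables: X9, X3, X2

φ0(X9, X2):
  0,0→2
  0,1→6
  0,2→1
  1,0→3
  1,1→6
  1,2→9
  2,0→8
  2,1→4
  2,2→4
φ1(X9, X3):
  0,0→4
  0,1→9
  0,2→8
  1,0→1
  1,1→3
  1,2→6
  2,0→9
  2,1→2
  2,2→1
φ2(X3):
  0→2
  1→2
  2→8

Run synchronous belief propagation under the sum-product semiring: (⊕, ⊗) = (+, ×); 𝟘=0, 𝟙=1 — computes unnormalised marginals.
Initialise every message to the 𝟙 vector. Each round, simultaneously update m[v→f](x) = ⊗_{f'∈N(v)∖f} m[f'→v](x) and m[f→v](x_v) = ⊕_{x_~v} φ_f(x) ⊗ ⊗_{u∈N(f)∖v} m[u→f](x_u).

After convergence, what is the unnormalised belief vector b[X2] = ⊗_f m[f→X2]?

b[X2] = [588, 996, 714]

init: all messages = 𝟙 over 3 values
r1 m[φ0→X9] = [9, 18, 16]
r1 m[φ0→X2] = [13, 16, 14]
r1 m[φ1→X9] = [21, 10, 12]
r1 m[φ1→X3] = [14, 14, 15]
r1 m[φ2→X3] = [2, 2, 8]
r1 m[X9→φ0] = [1, 1, 1]
r1 m[X9→φ1] = [1, 1, 1]
r1 m[X3→φ1] = [1, 1, 1]
r1 m[X3→φ2] = [1, 1, 1]
r1 m[X2→φ0] = [1, 1, 1]
r2 m[φ0→X9] = [9, 18, 16]
r2 m[φ0→X2] = [13, 16, 14]
r2 m[φ1→X9] = [21, 10, 12]
r2 m[φ1→X3] = [14, 14, 15]
r2 m[φ2→X3] = [2, 2, 8]
r2 m[X9→φ0] = [21, 10, 12]
r2 m[X9→φ1] = [9, 18, 16]
r2 m[X3→φ1] = [2, 2, 8]
r2 m[X3→φ2] = [14, 14, 15]
r2 m[X2→φ0] = [1, 1, 1]
r3 m[φ0→X9] = [9, 18, 16]
r3 m[φ0→X2] = [168, 234, 159]
r3 m[φ1→X9] = [90, 56, 30]
r3 m[φ1→X3] = [198, 167, 196]
r3 m[φ2→X3] = [2, 2, 8]
r3 m[X9→φ0] = [21, 10, 12]
r3 m[X9→φ1] = [9, 18, 16]
r3 m[X3→φ1] = [2, 2, 8]
r3 m[X3→φ2] = [14, 14, 15]
r3 m[X2→φ0] = [1, 1, 1]
r4 m[φ0→X9] = [9, 18, 16]
r4 m[φ0→X2] = [168, 234, 159]
r4 m[φ1→X9] = [90, 56, 30]
r4 m[φ1→X3] = [198, 167, 196]
r4 m[φ2→X3] = [2, 2, 8]
r4 m[X9→φ0] = [90, 56, 30]
r4 m[X9→φ1] = [9, 18, 16]
r4 m[X3→φ1] = [2, 2, 8]
r4 m[X3→φ2] = [198, 167, 196]
r4 m[X2→φ0] = [1, 1, 1]
r5 m[φ0→X9] = [9, 18, 16]
r5 m[φ0→X2] = [588, 996, 714]
r5 m[φ1→X9] = [90, 56, 30]
r5 m[φ1→X3] = [198, 167, 196]
r5 m[φ2→X3] = [2, 2, 8]
r5 m[X9→φ0] = [90, 56, 30]
r5 m[X9→φ1] = [9, 18, 16]
r5 m[X3→φ1] = [2, 2, 8]
r5 m[X3→φ2] = [198, 167, 196]
r5 m[X2→φ0] = [1, 1, 1]
r6 m[φ0→X9] = [9, 18, 16]
r6 m[φ0→X2] = [588, 996, 714]
r6 m[φ1→X9] = [90, 56, 30]
r6 m[φ1→X3] = [198, 167, 196]
r6 m[φ2→X3] = [2, 2, 8]
r6 m[X9→φ0] = [90, 56, 30]
r6 m[X9→φ1] = [9, 18, 16]
r6 m[X3→φ1] = [2, 2, 8]
r6 m[X3→φ2] = [198, 167, 196]
r6 m[X2→φ0] = [1, 1, 1]
fixed point reached at round 6
b[X2] = ⊗ incoming = [588, 996, 714]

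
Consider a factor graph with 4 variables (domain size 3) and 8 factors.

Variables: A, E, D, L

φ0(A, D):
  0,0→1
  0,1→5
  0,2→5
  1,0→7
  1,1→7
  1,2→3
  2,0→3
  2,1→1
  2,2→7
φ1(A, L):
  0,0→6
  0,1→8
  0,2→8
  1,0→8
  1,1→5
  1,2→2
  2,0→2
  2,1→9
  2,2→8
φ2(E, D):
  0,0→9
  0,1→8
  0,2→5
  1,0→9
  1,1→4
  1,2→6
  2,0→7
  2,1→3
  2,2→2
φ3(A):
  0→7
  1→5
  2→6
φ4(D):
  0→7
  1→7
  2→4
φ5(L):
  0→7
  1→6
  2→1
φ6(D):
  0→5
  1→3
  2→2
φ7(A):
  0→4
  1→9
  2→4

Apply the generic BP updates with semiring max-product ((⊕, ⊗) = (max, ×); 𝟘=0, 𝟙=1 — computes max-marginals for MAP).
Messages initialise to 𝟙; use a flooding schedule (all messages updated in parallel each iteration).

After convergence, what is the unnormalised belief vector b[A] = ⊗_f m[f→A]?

b[A] = [1128960, 5556600, 1224720]

init: all messages = 𝟙 over 3 values
r1 m[φ0→A] = [5, 7, 7]
r1 m[φ0→D] = [7, 7, 7]
r1 m[φ1→A] = [8, 8, 9]
r1 m[φ1→L] = [8, 9, 8]
r1 m[φ2→E] = [9, 9, 7]
r1 m[φ2→D] = [9, 8, 6]
r1 m[φ3→A] = [7, 5, 6]
r1 m[φ4→D] = [7, 7, 4]
r1 m[φ5→L] = [7, 6, 1]
r1 m[φ6→D] = [5, 3, 2]
r1 m[φ7→A] = [4, 9, 4]
r1 m[A→φ0] = [1, 1, 1]
r1 m[A→φ1] = [1, 1, 1]
r1 m[A→φ3] = [1, 1, 1]
r1 m[A→φ7] = [1, 1, 1]
r1 m[E→φ2] = [1, 1, 1]
r1 m[D→φ0] = [1, 1, 1]
r1 m[D→φ2] = [1, 1, 1]
r1 m[D→φ4] = [1, 1, 1]
r1 m[D→φ6] = [1, 1, 1]
r1 m[L→φ1] = [1, 1, 1]
r1 m[L→φ5] = [1, 1, 1]
r2 m[φ0→A] = [5, 7, 7]
r2 m[φ0→D] = [7, 7, 7]
r2 m[φ1→A] = [8, 8, 9]
r2 m[φ1→L] = [8, 9, 8]
r2 m[φ2→E] = [9, 9, 7]
r2 m[φ2→D] = [9, 8, 6]
r2 m[φ3→A] = [7, 5, 6]
r2 m[φ4→D] = [7, 7, 4]
r2 m[φ5→L] = [7, 6, 1]
r2 m[φ6→D] = [5, 3, 2]
r2 m[φ7→A] = [4, 9, 4]
r2 m[A→φ0] = [224, 360, 216]
r2 m[A→φ1] = [140, 315, 168]
r2 m[A→φ3] = [160, 504, 252]
r2 m[A→φ7] = [280, 280, 378]
r2 m[E→φ2] = [1, 1, 1]
r2 m[D→φ0] = [315, 168, 48]
r2 m[D→φ2] = [245, 147, 56]
r2 m[D→φ4] = [315, 168, 84]
r2 m[D→φ6] = [441, 392, 168]
r2 m[L→φ1] = [7, 6, 1]
r2 m[L→φ5] = [8, 9, 8]
r3 m[φ0→A] = [840, 2205, 945]
r3 m[φ0→D] = [2520, 2520, 1512]
r3 m[φ1→A] = [48, 56, 54]
r3 m[φ1→L] = [2520, 1575, 1344]
r3 m[φ2→E] = [2205, 2205, 1715]
r3 m[φ2→D] = [9, 8, 6]
r3 m[φ3→A] = [7, 5, 6]
r3 m[φ4→D] = [7, 7, 4]
r3 m[φ5→L] = [7, 6, 1]
r3 m[φ6→D] = [5, 3, 2]
r3 m[φ7→A] = [4, 9, 4]
r3 m[A→φ0] = [224, 360, 216]
r3 m[A→φ1] = [140, 315, 168]
r3 m[A→φ3] = [160, 504, 252]
r3 m[A→φ7] = [280, 280, 378]
r3 m[E→φ2] = [1, 1, 1]
r3 m[D→φ0] = [315, 168, 48]
r3 m[D→φ2] = [245, 147, 56]
r3 m[D→φ4] = [315, 168, 84]
r3 m[D→φ6] = [441, 392, 168]
r3 m[L→φ1] = [7, 6, 1]
r3 m[L→φ5] = [8, 9, 8]
r4 m[φ0→A] = [840, 2205, 945]
r4 m[φ0→D] = [2520, 2520, 1512]
r4 m[φ1→A] = [48, 56, 54]
r4 m[φ1→L] = [2520, 1575, 1344]
r4 m[φ2→E] = [2205, 2205, 1715]
r4 m[φ2→D] = [9, 8, 6]
r4 m[φ3→A] = [7, 5, 6]
r4 m[φ4→D] = [7, 7, 4]
r4 m[φ5→L] = [7, 6, 1]
r4 m[φ6→D] = [5, 3, 2]
r4 m[φ7→A] = [4, 9, 4]
r4 m[A→φ0] = [1344, 2520, 1296]
r4 m[A→φ1] = [23520, 99225, 22680]
r4 m[A→φ3] = [161280, 1111320, 204120]
r4 m[A→φ7] = [282240, 617400, 306180]
r4 m[E→φ2] = [1, 1, 1]
r4 m[D→φ0] = [315, 168, 48]
r4 m[D→φ2] = [88200, 52920, 12096]
r4 m[D→φ4] = [113400, 60480, 18144]
r4 m[D→φ6] = [158760, 141120, 36288]
r4 m[L→φ1] = [7, 6, 1]
r4 m[L→φ5] = [2520, 1575, 1344]
r5 m[φ0→A] = [840, 2205, 945]
r5 m[φ0→D] = [17640, 17640, 9072]
r5 m[φ1→A] = [48, 56, 54]
r5 m[φ1→L] = [793800, 496125, 198450]
r5 m[φ2→E] = [793800, 793800, 617400]
r5 m[φ2→D] = [9, 8, 6]
r5 m[φ3→A] = [7, 5, 6]
r5 m[φ4→D] = [7, 7, 4]
r5 m[φ5→L] = [7, 6, 1]
r5 m[φ6→D] = [5, 3, 2]
r5 m[φ7→A] = [4, 9, 4]
r5 m[A→φ0] = [1344, 2520, 1296]
r5 m[A→φ1] = [23520, 99225, 22680]
r5 m[A→φ3] = [161280, 1111320, 204120]
r5 m[A→φ7] = [282240, 617400, 306180]
r5 m[E→φ2] = [1, 1, 1]
r5 m[D→φ0] = [315, 168, 48]
r5 m[D→φ2] = [88200, 52920, 12096]
r5 m[D→φ4] = [113400, 60480, 18144]
r5 m[D→φ6] = [158760, 141120, 36288]
r5 m[L→φ1] = [7, 6, 1]
r5 m[L→φ5] = [2520, 1575, 1344]
r6 m[φ0→A] = [840, 2205, 945]
r6 m[φ0→D] = [17640, 17640, 9072]
r6 m[φ1→A] = [48, 56, 54]
r6 m[φ1→L] = [793800, 496125, 198450]
r6 m[φ2→E] = [793800, 793800, 617400]
r6 m[φ2→D] = [9, 8, 6]
r6 m[φ3→A] = [7, 5, 6]
r6 m[φ4→D] = [7, 7, 4]
r6 m[φ5→L] = [7, 6, 1]
r6 m[φ6→D] = [5, 3, 2]
r6 m[φ7→A] = [4, 9, 4]
r6 m[A→φ0] = [1344, 2520, 1296]
r6 m[A→φ1] = [23520, 99225, 22680]
r6 m[A→φ3] = [161280, 1111320, 204120]
r6 m[A→φ7] = [282240, 617400, 306180]
r6 m[E→φ2] = [1, 1, 1]
r6 m[D→φ0] = [315, 168, 48]
r6 m[D→φ2] = [617400, 370440, 72576]
r6 m[D→φ4] = [793800, 423360, 108864]
r6 m[D→φ6] = [1111320, 987840, 217728]
r6 m[L→φ1] = [7, 6, 1]
r6 m[L→φ5] = [793800, 496125, 198450]
r7 m[φ0→A] = [840, 2205, 945]
r7 m[φ0→D] = [17640, 17640, 9072]
r7 m[φ1→A] = [48, 56, 54]
r7 m[φ1→L] = [793800, 496125, 198450]
r7 m[φ2→E] = [5556600, 5556600, 4321800]
r7 m[φ2→D] = [9, 8, 6]
r7 m[φ3→A] = [7, 5, 6]
r7 m[φ4→D] = [7, 7, 4]
r7 m[φ5→L] = [7, 6, 1]
r7 m[φ6→D] = [5, 3, 2]
r7 m[φ7→A] = [4, 9, 4]
r7 m[A→φ0] = [1344, 2520, 1296]
r7 m[A→φ1] = [23520, 99225, 22680]
r7 m[A→φ3] = [161280, 1111320, 204120]
r7 m[A→φ7] = [282240, 617400, 306180]
r7 m[E→φ2] = [1, 1, 1]
r7 m[D→φ0] = [315, 168, 48]
r7 m[D→φ2] = [617400, 370440, 72576]
r7 m[D→φ4] = [793800, 423360, 108864]
r7 m[D→φ6] = [1111320, 987840, 217728]
r7 m[L→φ1] = [7, 6, 1]
r7 m[L→φ5] = [793800, 496125, 198450]
r8 m[φ0→A] = [840, 2205, 945]
r8 m[φ0→D] = [17640, 17640, 9072]
r8 m[φ1→A] = [48, 56, 54]
r8 m[φ1→L] = [793800, 496125, 198450]
r8 m[φ2→E] = [5556600, 5556600, 4321800]
r8 m[φ2→D] = [9, 8, 6]
r8 m[φ3→A] = [7, 5, 6]
r8 m[φ4→D] = [7, 7, 4]
r8 m[φ5→L] = [7, 6, 1]
r8 m[φ6→D] = [5, 3, 2]
r8 m[φ7→A] = [4, 9, 4]
r8 m[A→φ0] = [1344, 2520, 1296]
r8 m[A→φ1] = [23520, 99225, 22680]
r8 m[A→φ3] = [161280, 1111320, 204120]
r8 m[A→φ7] = [282240, 617400, 306180]
r8 m[E→φ2] = [1, 1, 1]
r8 m[D→φ0] = [315, 168, 48]
r8 m[D→φ2] = [617400, 370440, 72576]
r8 m[D→φ4] = [793800, 423360, 108864]
r8 m[D→φ6] = [1111320, 987840, 217728]
r8 m[L→φ1] = [7, 6, 1]
r8 m[L→φ5] = [793800, 496125, 198450]
fixed point reached at round 8
b[A] = ⊗ incoming = [1128960, 5556600, 1224720]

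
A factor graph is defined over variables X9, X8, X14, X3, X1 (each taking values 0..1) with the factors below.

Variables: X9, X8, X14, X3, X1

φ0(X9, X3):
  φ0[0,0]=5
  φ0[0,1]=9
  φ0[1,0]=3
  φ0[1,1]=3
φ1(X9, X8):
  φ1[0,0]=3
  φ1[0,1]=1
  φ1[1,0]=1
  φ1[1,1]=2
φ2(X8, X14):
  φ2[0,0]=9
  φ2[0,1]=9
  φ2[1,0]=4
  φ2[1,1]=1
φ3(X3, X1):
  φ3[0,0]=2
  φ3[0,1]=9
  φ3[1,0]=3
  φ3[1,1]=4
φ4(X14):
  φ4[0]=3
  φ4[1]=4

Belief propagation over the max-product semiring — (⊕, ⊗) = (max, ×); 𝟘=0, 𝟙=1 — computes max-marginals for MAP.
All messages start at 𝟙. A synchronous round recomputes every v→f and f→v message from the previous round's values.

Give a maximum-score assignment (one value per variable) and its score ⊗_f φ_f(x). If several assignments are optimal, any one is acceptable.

assignment: (X9=0, X8=0, X14=1, X3=0, X1=1); score = 4860

init: all messages = 𝟙 over 2 values
r1 m[φ0→X9] = [9, 3]
r1 m[φ0→X3] = [5, 9]
r1 m[φ1→X9] = [3, 2]
r1 m[φ1→X8] = [3, 2]
r1 m[φ2→X8] = [9, 4]
r1 m[φ2→X14] = [9, 9]
r1 m[φ3→X3] = [9, 4]
r1 m[φ3→X1] = [3, 9]
r1 m[φ4→X14] = [3, 4]
r1 m[X9→φ0] = [1, 1]
r1 m[X9→φ1] = [1, 1]
r1 m[X8→φ1] = [1, 1]
r1 m[X8→φ2] = [1, 1]
r1 m[X14→φ2] = [1, 1]
r1 m[X14→φ4] = [1, 1]
r1 m[X3→φ0] = [1, 1]
r1 m[X3→φ3] = [1, 1]
r1 m[X1→φ3] = [1, 1]
r2 m[φ0→X9] = [9, 3]
r2 m[φ0→X3] = [5, 9]
r2 m[φ1→X9] = [3, 2]
r2 m[φ1→X8] = [3, 2]
r2 m[φ2→X8] = [9, 4]
r2 m[φ2→X14] = [9, 9]
r2 m[φ3→X3] = [9, 4]
r2 m[φ3→X1] = [3, 9]
r2 m[φ4→X14] = [3, 4]
r2 m[X9→φ0] = [3, 2]
r2 m[X9→φ1] = [9, 3]
r2 m[X8→φ1] = [9, 4]
r2 m[X8→φ2] = [3, 2]
r2 m[X14→φ2] = [3, 4]
r2 m[X14→φ4] = [9, 9]
r2 m[X3→φ0] = [9, 4]
r2 m[X3→φ3] = [5, 9]
r2 m[X1→φ3] = [1, 1]
r3 m[φ0→X9] = [45, 27]
r3 m[φ0→X3] = [15, 27]
r3 m[φ1→X9] = [27, 9]
r3 m[φ1→X8] = [27, 9]
r3 m[φ2→X8] = [36, 12]
r3 m[φ2→X14] = [27, 27]
r3 m[φ3→X3] = [9, 4]
r3 m[φ3→X1] = [27, 45]
r3 m[φ4→X14] = [3, 4]
r3 m[X9→φ0] = [3, 2]
r3 m[X9→φ1] = [9, 3]
r3 m[X8→φ1] = [9, 4]
r3 m[X8→φ2] = [3, 2]
r3 m[X14→φ2] = [3, 4]
r3 m[X14→φ4] = [9, 9]
r3 m[X3→φ0] = [9, 4]
r3 m[X3→φ3] = [5, 9]
r3 m[X1→φ3] = [1, 1]
r4 m[φ0→X9] = [45, 27]
r4 m[φ0→X3] = [15, 27]
r4 m[φ1→X9] = [27, 9]
r4 m[φ1→X8] = [27, 9]
r4 m[φ2→X8] = [36, 12]
r4 m[φ2→X14] = [27, 27]
r4 m[φ3→X3] = [9, 4]
r4 m[φ3→X1] = [27, 45]
r4 m[φ4→X14] = [3, 4]
r4 m[X9→φ0] = [27, 9]
r4 m[X9→φ1] = [45, 27]
r4 m[X8→φ1] = [36, 12]
r4 m[X8→φ2] = [27, 9]
r4 m[X14→φ2] = [3, 4]
r4 m[X14→φ4] = [27, 27]
r4 m[X3→φ0] = [9, 4]
r4 m[X3→φ3] = [15, 27]
r4 m[X1→φ3] = [1, 1]
r5 m[φ0→X9] = [45, 27]
r5 m[φ0→X3] = [135, 243]
r5 m[φ1→X9] = [108, 36]
r5 m[φ1→X8] = [135, 54]
r5 m[φ2→X8] = [36, 12]
r5 m[φ2→X14] = [243, 243]
r5 m[φ3→X3] = [9, 4]
r5 m[φ3→X1] = [81, 135]
r5 m[φ4→X14] = [3, 4]
r5 m[X9→φ0] = [27, 9]
r5 m[X9→φ1] = [45, 27]
r5 m[X8→φ1] = [36, 12]
r5 m[X8→φ2] = [27, 9]
r5 m[X14→φ2] = [3, 4]
r5 m[X14→φ4] = [27, 27]
r5 m[X3→φ0] = [9, 4]
r5 m[X3→φ3] = [15, 27]
r5 m[X1→φ3] = [1, 1]
r6 m[φ0→X9] = [45, 27]
r6 m[φ0→X3] = [135, 243]
r6 m[φ1→X9] = [108, 36]
r6 m[φ1→X8] = [135, 54]
r6 m[φ2→X8] = [36, 12]
r6 m[φ2→X14] = [243, 243]
r6 m[φ3→X3] = [9, 4]
r6 m[φ3→X1] = [81, 135]
r6 m[φ4→X14] = [3, 4]
r6 m[X9→φ0] = [108, 36]
r6 m[X9→φ1] = [45, 27]
r6 m[X8→φ1] = [36, 12]
r6 m[X8→φ2] = [135, 54]
r6 m[X14→φ2] = [3, 4]
r6 m[X14→φ4] = [243, 243]
r6 m[X3→φ0] = [9, 4]
r6 m[X3→φ3] = [135, 243]
r6 m[X1→φ3] = [1, 1]
r7 m[φ0→X9] = [45, 27]
r7 m[φ0→X3] = [540, 972]
r7 m[φ1→X9] = [108, 36]
r7 m[φ1→X8] = [135, 54]
r7 m[φ2→X8] = [36, 12]
r7 m[φ2→X14] = [1215, 1215]
r7 m[φ3→X3] = [9, 4]
r7 m[φ3→X1] = [729, 1215]
r7 m[φ4→X14] = [3, 4]
r7 m[X9→φ0] = [108, 36]
r7 m[X9→φ1] = [45, 27]
r7 m[X8→φ1] = [36, 12]
r7 m[X8→φ2] = [135, 54]
r7 m[X14→φ2] = [3, 4]
r7 m[X14→φ4] = [243, 243]
r7 m[X3→φ0] = [9, 4]
r7 m[X3→φ3] = [135, 243]
r7 m[X1→φ3] = [1, 1]
r8 m[φ0→X9] = [45, 27]
r8 m[φ0→X3] = [540, 972]
r8 m[φ1→X9] = [108, 36]
r8 m[φ1→X8] = [135, 54]
r8 m[φ2→X8] = [36, 12]
r8 m[φ2→X14] = [1215, 1215]
r8 m[φ3→X3] = [9, 4]
r8 m[φ3→X1] = [729, 1215]
r8 m[φ4→X14] = [3, 4]
r8 m[X9→φ0] = [108, 36]
r8 m[X9→φ1] = [45, 27]
r8 m[X8→φ1] = [36, 12]
r8 m[X8→φ2] = [135, 54]
r8 m[X14→φ2] = [3, 4]
r8 m[X14→φ4] = [1215, 1215]
r8 m[X3→φ0] = [9, 4]
r8 m[X3→φ3] = [540, 972]
r8 m[X1→φ3] = [1, 1]
r9 m[φ0→X9] = [45, 27]
r9 m[φ0→X3] = [540, 972]
r9 m[φ1→X9] = [108, 36]
r9 m[φ1→X8] = [135, 54]
r9 m[φ2→X8] = [36, 12]
r9 m[φ2→X14] = [1215, 1215]
r9 m[φ3→X3] = [9, 4]
r9 m[φ3→X1] = [2916, 4860]
r9 m[φ4→X14] = [3, 4]
r9 m[X9→φ0] = [108, 36]
r9 m[X9→φ1] = [45, 27]
r9 m[X8→φ1] = [36, 12]
r9 m[X8→φ2] = [135, 54]
r9 m[X14→φ2] = [3, 4]
r9 m[X14→φ4] = [1215, 1215]
r9 m[X3→φ0] = [9, 4]
r9 m[X3→φ3] = [540, 972]
r9 m[X1→φ3] = [1, 1]
r10 m[φ0→X9] = [45, 27]
r10 m[φ0→X3] = [540, 972]
r10 m[φ1→X9] = [108, 36]
r10 m[φ1→X8] = [135, 54]
r10 m[φ2→X8] = [36, 12]
r10 m[φ2→X14] = [1215, 1215]
r10 m[φ3→X3] = [9, 4]
r10 m[φ3→X1] = [2916, 4860]
r10 m[φ4→X14] = [3, 4]
r10 m[X9→φ0] = [108, 36]
r10 m[X9→φ1] = [45, 27]
r10 m[X8→φ1] = [36, 12]
r10 m[X8→φ2] = [135, 54]
r10 m[X14→φ2] = [3, 4]
r10 m[X14→φ4] = [1215, 1215]
r10 m[X3→φ0] = [9, 4]
r10 m[X3→φ3] = [540, 972]
r10 m[X1→φ3] = [1, 1]
fixed point reached at round 10
traceback from X9: (X9=0, X8=0, X14=1, X3=0, X1=1), score=4860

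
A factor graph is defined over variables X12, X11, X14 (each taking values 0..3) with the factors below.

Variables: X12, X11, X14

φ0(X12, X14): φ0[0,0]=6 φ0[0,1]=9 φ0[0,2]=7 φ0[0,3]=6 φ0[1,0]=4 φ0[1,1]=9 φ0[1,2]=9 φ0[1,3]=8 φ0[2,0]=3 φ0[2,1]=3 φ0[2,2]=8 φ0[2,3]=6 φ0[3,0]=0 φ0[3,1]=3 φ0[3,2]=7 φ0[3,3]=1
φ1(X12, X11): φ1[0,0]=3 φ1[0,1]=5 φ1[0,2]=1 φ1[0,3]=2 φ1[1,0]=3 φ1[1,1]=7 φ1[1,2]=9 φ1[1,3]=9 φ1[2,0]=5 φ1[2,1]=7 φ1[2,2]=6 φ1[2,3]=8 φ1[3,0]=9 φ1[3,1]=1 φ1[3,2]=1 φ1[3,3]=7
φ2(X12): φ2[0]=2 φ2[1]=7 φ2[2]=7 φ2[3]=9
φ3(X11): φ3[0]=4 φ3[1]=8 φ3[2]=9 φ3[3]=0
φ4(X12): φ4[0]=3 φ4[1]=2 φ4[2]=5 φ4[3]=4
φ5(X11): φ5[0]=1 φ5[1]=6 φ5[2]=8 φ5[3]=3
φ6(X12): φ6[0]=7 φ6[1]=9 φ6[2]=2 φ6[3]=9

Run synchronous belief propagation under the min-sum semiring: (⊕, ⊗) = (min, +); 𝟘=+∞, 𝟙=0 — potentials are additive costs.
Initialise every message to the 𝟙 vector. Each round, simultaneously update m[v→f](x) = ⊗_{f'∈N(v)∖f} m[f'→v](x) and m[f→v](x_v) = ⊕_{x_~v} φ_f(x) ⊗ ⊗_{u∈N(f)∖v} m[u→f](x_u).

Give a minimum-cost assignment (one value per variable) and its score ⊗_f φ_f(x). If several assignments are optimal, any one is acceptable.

init: all messages = 𝟙 over 4 values
r1 m[φ0→X12] = [6, 4, 3, 0]
r1 m[φ0→X14] = [0, 3, 7, 1]
r1 m[φ1→X12] = [1, 3, 5, 1]
r1 m[φ1→X11] = [3, 1, 1, 2]
r1 m[φ2→X12] = [2, 7, 7, 9]
r1 m[φ3→X11] = [4, 8, 9, 0]
r1 m[φ4→X12] = [3, 2, 5, 4]
r1 m[φ5→X11] = [1, 6, 8, 3]
r1 m[φ6→X12] = [7, 9, 2, 9]
r1 m[X12→φ0] = [0, 0, 0, 0]
r1 m[X12→φ1] = [0, 0, 0, 0]
r1 m[X12→φ2] = [0, 0, 0, 0]
r1 m[X12→φ4] = [0, 0, 0, 0]
r1 m[X12→φ6] = [0, 0, 0, 0]
r1 m[X11→φ1] = [0, 0, 0, 0]
r1 m[X11→φ3] = [0, 0, 0, 0]
r1 m[X11→φ5] = [0, 0, 0, 0]
r1 m[X14→φ0] = [0, 0, 0, 0]
r2 m[φ0→X12] = [6, 4, 3, 0]
r2 m[φ0→X14] = [0, 3, 7, 1]
r2 m[φ1→X12] = [1, 3, 5, 1]
r2 m[φ1→X11] = [3, 1, 1, 2]
r2 m[φ2→X12] = [2, 7, 7, 9]
r2 m[φ3→X11] = [4, 8, 9, 0]
r2 m[φ4→X12] = [3, 2, 5, 4]
r2 m[φ5→X11] = [1, 6, 8, 3]
r2 m[φ6→X12] = [7, 9, 2, 9]
r2 m[X12→φ0] = [13, 21, 19, 23]
r2 m[X12→φ1] = [18, 22, 17, 22]
r2 m[X12→φ2] = [17, 18, 15, 14]
r2 m[X12→φ4] = [16, 23, 17, 19]
r2 m[X12→φ6] = [12, 16, 20, 14]
r2 m[X11→φ1] = [5, 14, 17, 3]
r2 m[X11→φ3] = [4, 7, 9, 5]
r2 m[X11→φ5] = [7, 9, 10, 2]
r2 m[X14→φ0] = [0, 0, 0, 0]
r3 m[φ0→X12] = [6, 4, 3, 0]
r3 m[φ0→X14] = [19, 22, 20, 19]
r3 m[φ1→X12] = [5, 8, 10, 10]
r3 m[φ1→X11] = [21, 23, 19, 20]
r3 m[φ2→X12] = [2, 7, 7, 9]
r3 m[φ3→X11] = [4, 8, 9, 0]
r3 m[φ4→X12] = [3, 2, 5, 4]
r3 m[φ5→X11] = [1, 6, 8, 3]
r3 m[φ6→X12] = [7, 9, 2, 9]
r3 m[X12→φ0] = [13, 21, 19, 23]
r3 m[X12→φ1] = [18, 22, 17, 22]
r3 m[X12→φ2] = [17, 18, 15, 14]
r3 m[X12→φ4] = [16, 23, 17, 19]
r3 m[X12→φ6] = [12, 16, 20, 14]
r3 m[X11→φ1] = [5, 14, 17, 3]
r3 m[X11→φ3] = [4, 7, 9, 5]
r3 m[X11→φ5] = [7, 9, 10, 2]
r3 m[X14→φ0] = [0, 0, 0, 0]
r4 m[φ0→X12] = [6, 4, 3, 0]
r4 m[φ0→X14] = [19, 22, 20, 19]
r4 m[φ1→X12] = [5, 8, 10, 10]
r4 m[φ1→X11] = [21, 23, 19, 20]
r4 m[φ2→X12] = [2, 7, 7, 9]
r4 m[φ3→X11] = [4, 8, 9, 0]
r4 m[φ4→X12] = [3, 2, 5, 4]
r4 m[φ5→X11] = [1, 6, 8, 3]
r4 m[φ6→X12] = [7, 9, 2, 9]
r4 m[X12→φ0] = [17, 26, 24, 32]
r4 m[X12→φ1] = [18, 22, 17, 22]
r4 m[X12→φ2] = [21, 23, 20, 23]
r4 m[X12→φ4] = [20, 28, 22, 28]
r4 m[X12→φ6] = [16, 21, 25, 23]
r4 m[X11→φ1] = [5, 14, 17, 3]
r4 m[X11→φ3] = [22, 29, 27, 23]
r4 m[X11→φ5] = [25, 31, 28, 20]
r4 m[X14→φ0] = [0, 0, 0, 0]
r5 m[φ0→X12] = [6, 4, 3, 0]
r5 m[φ0→X14] = [23, 26, 24, 23]
r5 m[φ1→X12] = [5, 8, 10, 10]
r5 m[φ1→X11] = [21, 23, 19, 20]
r5 m[φ2→X12] = [2, 7, 7, 9]
r5 m[φ3→X11] = [4, 8, 9, 0]
r5 m[φ4→X12] = [3, 2, 5, 4]
r5 m[φ5→X11] = [1, 6, 8, 3]
r5 m[φ6→X12] = [7, 9, 2, 9]
r5 m[X12→φ0] = [17, 26, 24, 32]
r5 m[X12→φ1] = [18, 22, 17, 22]
r5 m[X12→φ2] = [21, 23, 20, 23]
r5 m[X12→φ4] = [20, 28, 22, 28]
r5 m[X12→φ6] = [16, 21, 25, 23]
r5 m[X11→φ1] = [5, 14, 17, 3]
r5 m[X11→φ3] = [22, 29, 27, 23]
r5 m[X11→φ5] = [25, 31, 28, 20]
r5 m[X14→φ0] = [0, 0, 0, 0]
r6 m[φ0→X12] = [6, 4, 3, 0]
r6 m[φ0→X14] = [23, 26, 24, 23]
r6 m[φ1→X12] = [5, 8, 10, 10]
r6 m[φ1→X11] = [21, 23, 19, 20]
r6 m[φ2→X12] = [2, 7, 7, 9]
r6 m[φ3→X11] = [4, 8, 9, 0]
r6 m[φ4→X12] = [3, 2, 5, 4]
r6 m[φ5→X11] = [1, 6, 8, 3]
r6 m[φ6→X12] = [7, 9, 2, 9]
r6 m[X12→φ0] = [17, 26, 24, 32]
r6 m[X12→φ1] = [18, 22, 17, 22]
r6 m[X12→φ2] = [21, 23, 20, 23]
r6 m[X12→φ4] = [20, 28, 22, 28]
r6 m[X12→φ6] = [16, 21, 25, 23]
r6 m[X11→φ1] = [5, 14, 17, 3]
r6 m[X11→φ3] = [22, 29, 27, 23]
r6 m[X11→φ5] = [25, 31, 28, 20]
r6 m[X14→φ0] = [0, 0, 0, 0]
fixed point reached at round 6
traceback from X12: (X12=0, X11=3, X14=0), score=23

assignment: (X12=0, X11=3, X14=0); score = 23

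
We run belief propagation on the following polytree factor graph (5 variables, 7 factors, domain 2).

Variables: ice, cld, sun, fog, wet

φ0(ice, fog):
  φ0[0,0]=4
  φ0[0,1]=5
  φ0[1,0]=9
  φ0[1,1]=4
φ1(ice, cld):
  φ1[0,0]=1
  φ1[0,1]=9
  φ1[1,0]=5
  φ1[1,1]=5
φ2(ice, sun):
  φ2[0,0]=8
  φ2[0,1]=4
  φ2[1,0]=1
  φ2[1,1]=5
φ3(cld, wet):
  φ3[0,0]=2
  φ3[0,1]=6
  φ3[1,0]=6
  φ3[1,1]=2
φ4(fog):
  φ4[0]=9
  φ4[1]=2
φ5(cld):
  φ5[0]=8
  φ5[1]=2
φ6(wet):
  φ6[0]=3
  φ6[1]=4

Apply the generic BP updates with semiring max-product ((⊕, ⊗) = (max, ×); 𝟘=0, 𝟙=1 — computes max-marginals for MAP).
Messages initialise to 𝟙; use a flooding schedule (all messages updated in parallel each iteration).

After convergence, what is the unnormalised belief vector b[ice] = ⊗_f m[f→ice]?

b[ice] = [93312, 388800]

init: all messages = 𝟙 over 2 values
r1 m[φ0→ice] = [5, 9]
r1 m[φ0→fog] = [9, 5]
r1 m[φ1→ice] = [9, 5]
r1 m[φ1→cld] = [5, 9]
r1 m[φ2→ice] = [8, 5]
r1 m[φ2→sun] = [8, 5]
r1 m[φ3→cld] = [6, 6]
r1 m[φ3→wet] = [6, 6]
r1 m[φ4→fog] = [9, 2]
r1 m[φ5→cld] = [8, 2]
r1 m[φ6→wet] = [3, 4]
r1 m[ice→φ0] = [1, 1]
r1 m[ice→φ1] = [1, 1]
r1 m[ice→φ2] = [1, 1]
r1 m[cld→φ1] = [1, 1]
r1 m[cld→φ3] = [1, 1]
r1 m[cld→φ5] = [1, 1]
r1 m[sun→φ2] = [1, 1]
r1 m[fog→φ0] = [1, 1]
r1 m[fog→φ4] = [1, 1]
r1 m[wet→φ3] = [1, 1]
r1 m[wet→φ6] = [1, 1]
r2 m[φ0→ice] = [5, 9]
r2 m[φ0→fog] = [9, 5]
r2 m[φ1→ice] = [9, 5]
r2 m[φ1→cld] = [5, 9]
r2 m[φ2→ice] = [8, 5]
r2 m[φ2→sun] = [8, 5]
r2 m[φ3→cld] = [6, 6]
r2 m[φ3→wet] = [6, 6]
r2 m[φ4→fog] = [9, 2]
r2 m[φ5→cld] = [8, 2]
r2 m[φ6→wet] = [3, 4]
r2 m[ice→φ0] = [72, 25]
r2 m[ice→φ1] = [40, 45]
r2 m[ice→φ2] = [45, 45]
r2 m[cld→φ1] = [48, 12]
r2 m[cld→φ3] = [40, 18]
r2 m[cld→φ5] = [30, 54]
r2 m[sun→φ2] = [1, 1]
r2 m[fog→φ0] = [9, 2]
r2 m[fog→φ4] = [9, 5]
r2 m[wet→φ3] = [3, 4]
r2 m[wet→φ6] = [6, 6]
r3 m[φ0→ice] = [36, 81]
r3 m[φ0→fog] = [288, 360]
r3 m[φ1→ice] = [108, 240]
r3 m[φ1→cld] = [225, 360]
r3 m[φ2→ice] = [8, 5]
r3 m[φ2→sun] = [360, 225]
r3 m[φ3→cld] = [24, 18]
r3 m[φ3→wet] = [108, 240]
r3 m[φ4→fog] = [9, 2]
r3 m[φ5→cld] = [8, 2]
r3 m[φ6→wet] = [3, 4]
r3 m[ice→φ0] = [72, 25]
r3 m[ice→φ1] = [40, 45]
r3 m[ice→φ2] = [45, 45]
r3 m[cld→φ1] = [48, 12]
r3 m[cld→φ3] = [40, 18]
r3 m[cld→φ5] = [30, 54]
r3 m[sun→φ2] = [1, 1]
r3 m[fog→φ0] = [9, 2]
r3 m[fog→φ4] = [9, 5]
r3 m[wet→φ3] = [3, 4]
r3 m[wet→φ6] = [6, 6]
r4 m[φ0→ice] = [36, 81]
r4 m[φ0→fog] = [288, 360]
r4 m[φ1→ice] = [108, 240]
r4 m[φ1→cld] = [225, 360]
r4 m[φ2→ice] = [8, 5]
r4 m[φ2→sun] = [360, 225]
r4 m[φ3→cld] = [24, 18]
r4 m[φ3→wet] = [108, 240]
r4 m[φ4→fog] = [9, 2]
r4 m[φ5→cld] = [8, 2]
r4 m[φ6→wet] = [3, 4]
r4 m[ice→φ0] = [864, 1200]
r4 m[ice→φ1] = [288, 405]
r4 m[ice→φ2] = [3888, 19440]
r4 m[cld→φ1] = [192, 36]
r4 m[cld→φ3] = [1800, 720]
r4 m[cld→φ5] = [5400, 6480]
r4 m[sun→φ2] = [1, 1]
r4 m[fog→φ0] = [9, 2]
r4 m[fog→φ4] = [288, 360]
r4 m[wet→φ3] = [3, 4]
r4 m[wet→φ6] = [108, 240]
r5 m[φ0→ice] = [36, 81]
r5 m[φ0→fog] = [10800, 4800]
r5 m[φ1→ice] = [324, 960]
r5 m[φ1→cld] = [2025, 2592]
r5 m[φ2→ice] = [8, 5]
r5 m[φ2→sun] = [31104, 97200]
r5 m[φ3→cld] = [24, 18]
r5 m[φ3→wet] = [4320, 10800]
r5 m[φ4→fog] = [9, 2]
r5 m[φ5→cld] = [8, 2]
r5 m[φ6→wet] = [3, 4]
r5 m[ice→φ0] = [864, 1200]
r5 m[ice→φ1] = [288, 405]
r5 m[ice→φ2] = [3888, 19440]
r5 m[cld→φ1] = [192, 36]
r5 m[cld→φ3] = [1800, 720]
r5 m[cld→φ5] = [5400, 6480]
r5 m[sun→φ2] = [1, 1]
r5 m[fog→φ0] = [9, 2]
r5 m[fog→φ4] = [288, 360]
r5 m[wet→φ3] = [3, 4]
r5 m[wet→φ6] = [108, 240]
r6 m[φ0→ice] = [36, 81]
r6 m[φ0→fog] = [10800, 4800]
r6 m[φ1→ice] = [324, 960]
r6 m[φ1→cld] = [2025, 2592]
r6 m[φ2→ice] = [8, 5]
r6 m[φ2→sun] = [31104, 97200]
r6 m[φ3→cld] = [24, 18]
r6 m[φ3→wet] = [4320, 10800]
r6 m[φ4→fog] = [9, 2]
r6 m[φ5→cld] = [8, 2]
r6 m[φ6→wet] = [3, 4]
r6 m[ice→φ0] = [2592, 4800]
r6 m[ice→φ1] = [288, 405]
r6 m[ice→φ2] = [11664, 77760]
r6 m[cld→φ1] = [192, 36]
r6 m[cld→φ3] = [16200, 5184]
r6 m[cld→φ5] = [48600, 46656]
r6 m[sun→φ2] = [1, 1]
r6 m[fog→φ0] = [9, 2]
r6 m[fog→φ4] = [10800, 4800]
r6 m[wet→φ3] = [3, 4]
r6 m[wet→φ6] = [4320, 10800]
r7 m[φ0→ice] = [36, 81]
r7 m[φ0→fog] = [43200, 19200]
r7 m[φ1→ice] = [324, 960]
r7 m[φ1→cld] = [2025, 2592]
r7 m[φ2→ice] = [8, 5]
r7 m[φ2→sun] = [93312, 388800]
r7 m[φ3→cld] = [24, 18]
r7 m[φ3→wet] = [32400, 97200]
r7 m[φ4→fog] = [9, 2]
r7 m[φ5→cld] = [8, 2]
r7 m[φ6→wet] = [3, 4]
r7 m[ice→φ0] = [2592, 4800]
r7 m[ice→φ1] = [288, 405]
r7 m[ice→φ2] = [11664, 77760]
r7 m[cld→φ1] = [192, 36]
r7 m[cld→φ3] = [16200, 5184]
r7 m[cld→φ5] = [48600, 46656]
r7 m[sun→φ2] = [1, 1]
r7 m[fog→φ0] = [9, 2]
r7 m[fog→φ4] = [10800, 4800]
r7 m[wet→φ3] = [3, 4]
r7 m[wet→φ6] = [4320, 10800]
r8 m[φ0→ice] = [36, 81]
r8 m[φ0→fog] = [43200, 19200]
r8 m[φ1→ice] = [324, 960]
r8 m[φ1→cld] = [2025, 2592]
r8 m[φ2→ice] = [8, 5]
r8 m[φ2→sun] = [93312, 388800]
r8 m[φ3→cld] = [24, 18]
r8 m[φ3→wet] = [32400, 97200]
r8 m[φ4→fog] = [9, 2]
r8 m[φ5→cld] = [8, 2]
r8 m[φ6→wet] = [3, 4]
r8 m[ice→φ0] = [2592, 4800]
r8 m[ice→φ1] = [288, 405]
r8 m[ice→φ2] = [11664, 77760]
r8 m[cld→φ1] = [192, 36]
r8 m[cld→φ3] = [16200, 5184]
r8 m[cld→φ5] = [48600, 46656]
r8 m[sun→φ2] = [1, 1]
r8 m[fog→φ0] = [9, 2]
r8 m[fog→φ4] = [43200, 19200]
r8 m[wet→φ3] = [3, 4]
r8 m[wet→φ6] = [32400, 97200]
r9 m[φ0→ice] = [36, 81]
r9 m[φ0→fog] = [43200, 19200]
r9 m[φ1→ice] = [324, 960]
r9 m[φ1→cld] = [2025, 2592]
r9 m[φ2→ice] = [8, 5]
r9 m[φ2→sun] = [93312, 388800]
r9 m[φ3→cld] = [24, 18]
r9 m[φ3→wet] = [32400, 97200]
r9 m[φ4→fog] = [9, 2]
r9 m[φ5→cld] = [8, 2]
r9 m[φ6→wet] = [3, 4]
r9 m[ice→φ0] = [2592, 4800]
r9 m[ice→φ1] = [288, 405]
r9 m[ice→φ2] = [11664, 77760]
r9 m[cld→φ1] = [192, 36]
r9 m[cld→φ3] = [16200, 5184]
r9 m[cld→φ5] = [48600, 46656]
r9 m[sun→φ2] = [1, 1]
r9 m[fog→φ0] = [9, 2]
r9 m[fog→φ4] = [43200, 19200]
r9 m[wet→φ3] = [3, 4]
r9 m[wet→φ6] = [32400, 97200]
fixed point reached at round 9
b[ice] = ⊗ incoming = [93312, 388800]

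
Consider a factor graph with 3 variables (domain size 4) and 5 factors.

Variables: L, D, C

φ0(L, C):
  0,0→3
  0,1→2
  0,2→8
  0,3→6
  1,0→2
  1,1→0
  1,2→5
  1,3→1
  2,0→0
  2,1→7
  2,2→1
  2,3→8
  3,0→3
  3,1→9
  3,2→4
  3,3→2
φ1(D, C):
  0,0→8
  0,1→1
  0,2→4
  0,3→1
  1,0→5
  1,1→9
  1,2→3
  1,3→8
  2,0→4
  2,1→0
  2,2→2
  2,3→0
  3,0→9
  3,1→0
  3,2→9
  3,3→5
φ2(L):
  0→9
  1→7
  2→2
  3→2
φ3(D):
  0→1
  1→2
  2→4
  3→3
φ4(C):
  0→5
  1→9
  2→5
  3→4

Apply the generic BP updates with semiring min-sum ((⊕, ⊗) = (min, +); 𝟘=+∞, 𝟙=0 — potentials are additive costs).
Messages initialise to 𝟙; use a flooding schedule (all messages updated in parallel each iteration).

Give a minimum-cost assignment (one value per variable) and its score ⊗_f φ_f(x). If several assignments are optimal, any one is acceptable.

assignment: (L=3, D=0, C=3); score = 10

init: all messages = 𝟙 over 4 values
r1 m[φ0→L] = [2, 0, 0, 2]
r1 m[φ0→C] = [0, 0, 1, 1]
r1 m[φ1→D] = [1, 3, 0, 0]
r1 m[φ1→C] = [4, 0, 2, 0]
r1 m[φ2→L] = [9, 7, 2, 2]
r1 m[φ3→D] = [1, 2, 4, 3]
r1 m[φ4→C] = [5, 9, 5, 4]
r1 m[L→φ0] = [0, 0, 0, 0]
r1 m[L→φ2] = [0, 0, 0, 0]
r1 m[D→φ1] = [0, 0, 0, 0]
r1 m[D→φ3] = [0, 0, 0, 0]
r1 m[C→φ0] = [0, 0, 0, 0]
r1 m[C→φ1] = [0, 0, 0, 0]
r1 m[C→φ4] = [0, 0, 0, 0]
r2 m[φ0→L] = [2, 0, 0, 2]
r2 m[φ0→C] = [0, 0, 1, 1]
r2 m[φ1→D] = [1, 3, 0, 0]
r2 m[φ1→C] = [4, 0, 2, 0]
r2 m[φ2→L] = [9, 7, 2, 2]
r2 m[φ3→D] = [1, 2, 4, 3]
r2 m[φ4→C] = [5, 9, 5, 4]
r2 m[L→φ0] = [9, 7, 2, 2]
r2 m[L→φ2] = [2, 0, 0, 2]
r2 m[D→φ1] = [1, 2, 4, 3]
r2 m[D→φ3] = [1, 3, 0, 0]
r2 m[C→φ0] = [9, 9, 7, 4]
r2 m[C→φ1] = [5, 9, 6, 5]
r2 m[C→φ4] = [4, 0, 3, 1]
r3 m[φ0→L] = [10, 5, 8, 6]
r3 m[φ0→C] = [2, 7, 3, 4]
r3 m[φ1→D] = [6, 9, 5, 9]
r3 m[φ1→C] = [7, 2, 5, 2]
r3 m[φ2→L] = [9, 7, 2, 2]
r3 m[φ3→D] = [1, 2, 4, 3]
r3 m[φ4→C] = [5, 9, 5, 4]
r3 m[L→φ0] = [9, 7, 2, 2]
r3 m[L→φ2] = [2, 0, 0, 2]
r3 m[D→φ1] = [1, 2, 4, 3]
r3 m[D→φ3] = [1, 3, 0, 0]
r3 m[C→φ0] = [9, 9, 7, 4]
r3 m[C→φ1] = [5, 9, 6, 5]
r3 m[C→φ4] = [4, 0, 3, 1]
r4 m[φ0→L] = [10, 5, 8, 6]
r4 m[φ0→C] = [2, 7, 3, 4]
r4 m[φ1→D] = [6, 9, 5, 9]
r4 m[φ1→C] = [7, 2, 5, 2]
r4 m[φ2→L] = [9, 7, 2, 2]
r4 m[φ3→D] = [1, 2, 4, 3]
r4 m[φ4→C] = [5, 9, 5, 4]
r4 m[L→φ0] = [9, 7, 2, 2]
r4 m[L→φ2] = [10, 5, 8, 6]
r4 m[D→φ1] = [1, 2, 4, 3]
r4 m[D→φ3] = [6, 9, 5, 9]
r4 m[C→φ0] = [12, 11, 10, 6]
r4 m[C→φ1] = [7, 16, 8, 8]
r4 m[C→φ4] = [9, 9, 8, 6]
r5 m[φ0→L] = [12, 7, 11, 8]
r5 m[φ0→C] = [2, 7, 3, 4]
r5 m[φ1→D] = [9, 11, 8, 13]
r5 m[φ1→C] = [7, 2, 5, 2]
r5 m[φ2→L] = [9, 7, 2, 2]
r5 m[φ3→D] = [1, 2, 4, 3]
r5 m[φ4→C] = [5, 9, 5, 4]
r5 m[L→φ0] = [9, 7, 2, 2]
r5 m[L→φ2] = [10, 5, 8, 6]
r5 m[D→φ1] = [1, 2, 4, 3]
r5 m[D→φ3] = [6, 9, 5, 9]
r5 m[C→φ0] = [12, 11, 10, 6]
r5 m[C→φ1] = [7, 16, 8, 8]
r5 m[C→φ4] = [9, 9, 8, 6]
r6 m[φ0→L] = [12, 7, 11, 8]
r6 m[φ0→C] = [2, 7, 3, 4]
r6 m[φ1→D] = [9, 11, 8, 13]
r6 m[φ1→C] = [7, 2, 5, 2]
r6 m[φ2→L] = [9, 7, 2, 2]
r6 m[φ3→D] = [1, 2, 4, 3]
r6 m[φ4→C] = [5, 9, 5, 4]
r6 m[L→φ0] = [9, 7, 2, 2]
r6 m[L→φ2] = [12, 7, 11, 8]
r6 m[D→φ1] = [1, 2, 4, 3]
r6 m[D→φ3] = [9, 11, 8, 13]
r6 m[C→φ0] = [12, 11, 10, 6]
r6 m[C→φ1] = [7, 16, 8, 8]
r6 m[C→φ4] = [9, 9, 8, 6]
r7 m[φ0→L] = [12, 7, 11, 8]
r7 m[φ0→C] = [2, 7, 3, 4]
r7 m[φ1→D] = [9, 11, 8, 13]
r7 m[φ1→C] = [7, 2, 5, 2]
r7 m[φ2→L] = [9, 7, 2, 2]
r7 m[φ3→D] = [1, 2, 4, 3]
r7 m[φ4→C] = [5, 9, 5, 4]
r7 m[L→φ0] = [9, 7, 2, 2]
r7 m[L→φ2] = [12, 7, 11, 8]
r7 m[D→φ1] = [1, 2, 4, 3]
r7 m[D→φ3] = [9, 11, 8, 13]
r7 m[C→φ0] = [12, 11, 10, 6]
r7 m[C→φ1] = [7, 16, 8, 8]
r7 m[C→φ4] = [9, 9, 8, 6]
fixed point reached at round 7
traceback from L: (L=3, D=0, C=3), score=10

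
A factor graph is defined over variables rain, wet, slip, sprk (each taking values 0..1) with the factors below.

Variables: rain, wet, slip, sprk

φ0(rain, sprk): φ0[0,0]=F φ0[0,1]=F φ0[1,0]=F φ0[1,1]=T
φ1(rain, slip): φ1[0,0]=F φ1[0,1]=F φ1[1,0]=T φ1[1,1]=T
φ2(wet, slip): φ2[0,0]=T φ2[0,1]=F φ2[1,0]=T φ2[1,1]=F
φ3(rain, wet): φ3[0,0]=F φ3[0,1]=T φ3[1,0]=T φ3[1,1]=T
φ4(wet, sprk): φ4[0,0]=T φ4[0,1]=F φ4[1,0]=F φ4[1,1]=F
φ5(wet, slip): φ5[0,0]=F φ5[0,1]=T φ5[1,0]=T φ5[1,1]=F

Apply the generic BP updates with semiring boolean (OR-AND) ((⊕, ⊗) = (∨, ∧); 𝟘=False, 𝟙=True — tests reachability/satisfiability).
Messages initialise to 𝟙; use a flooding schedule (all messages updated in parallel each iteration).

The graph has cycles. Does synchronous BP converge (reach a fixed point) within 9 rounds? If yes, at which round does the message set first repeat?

CONVERGED at round 9

init: all messages = 𝟙 over 2 values
r1 m[φ0→rain] = [F, T]
r1 m[φ0→sprk] = [F, T]
r1 m[φ1→rain] = [F, T]
r1 m[φ1→slip] = [T, T]
r1 m[φ2→wet] = [T, T]
r1 m[φ2→slip] = [T, F]
r1 m[φ3→rain] = [T, T]
r1 m[φ3→wet] = [T, T]
r1 m[φ4→wet] = [T, F]
r1 m[φ4→sprk] = [T, F]
r1 m[φ5→wet] = [T, T]
r1 m[φ5→slip] = [T, T]
r1 m[rain→φ0] = [T, T]
r1 m[rain→φ1] = [T, T]
r1 m[rain→φ3] = [T, T]
r1 m[wet→φ2] = [T, T]
r1 m[wet→φ3] = [T, T]
r1 m[wet→φ4] = [T, T]
r1 m[wet→φ5] = [T, T]
r1 m[slip→φ1] = [T, T]
r1 m[slip→φ2] = [T, T]
r1 m[slip→φ5] = [T, T]
r1 m[sprk→φ0] = [T, T]
r1 m[sprk→φ4] = [T, T]
r2 m[φ0→rain] = [F, T]
r2 m[φ0→sprk] = [F, T]
r2 m[φ1→rain] = [F, T]
r2 m[φ1→slip] = [T, T]
r2 m[φ2→wet] = [T, T]
r2 m[φ2→slip] = [T, F]
r2 m[φ3→rain] = [T, T]
r2 m[φ3→wet] = [T, T]
r2 m[φ4→wet] = [T, F]
r2 m[φ4→sprk] = [T, F]
r2 m[φ5→wet] = [T, T]
r2 m[φ5→slip] = [T, T]
r2 m[rain→φ0] = [F, T]
r2 m[rain→φ1] = [F, T]
r2 m[rain→φ3] = [F, T]
r2 m[wet→φ2] = [T, F]
r2 m[wet→φ3] = [T, F]
r2 m[wet→φ4] = [T, T]
r2 m[wet→φ5] = [T, F]
r2 m[slip→φ1] = [T, F]
r2 m[slip→φ2] = [T, T]
r2 m[slip→φ5] = [T, F]
r2 m[sprk→φ0] = [T, F]
r2 m[sprk→φ4] = [F, T]
r3 m[φ0→rain] = [F, F]
r3 m[φ0→sprk] = [F, T]
r3 m[φ1→rain] = [F, T]
r3 m[φ1→slip] = [T, T]
r3 m[φ2→wet] = [T, T]
r3 m[φ2→slip] = [T, F]
r3 m[φ3→rain] = [F, T]
r3 m[φ3→wet] = [T, T]
r3 m[φ4→wet] = [F, F]
r3 m[φ4→sprk] = [T, F]
r3 m[φ5→wet] = [F, T]
r3 m[φ5→slip] = [F, T]
r3 m[rain→φ0] = [F, T]
r3 m[rain→φ1] = [F, T]
r3 m[rain→φ3] = [F, T]
r3 m[wet→φ2] = [T, F]
r3 m[wet→φ3] = [T, F]
r3 m[wet→φ4] = [T, T]
r3 m[wet→φ5] = [T, F]
r3 m[slip→φ1] = [T, F]
r3 m[slip→φ2] = [T, T]
r3 m[slip→φ5] = [T, F]
r3 m[sprk→φ0] = [T, F]
r3 m[sprk→φ4] = [F, T]
r4 m[φ0→rain] = [F, F]
r4 m[φ0→sprk] = [F, T]
r4 m[φ1→rain] = [F, T]
r4 m[φ1→slip] = [T, T]
r4 m[φ2→wet] = [T, T]
r4 m[φ2→slip] = [T, F]
r4 m[φ3→rain] = [F, T]
r4 m[φ3→wet] = [T, T]
r4 m[φ4→wet] = [F, F]
r4 m[φ4→sprk] = [T, F]
r4 m[φ5→wet] = [F, T]
r4 m[φ5→slip] = [F, T]
r4 m[rain→φ0] = [F, T]
r4 m[rain→φ1] = [F, F]
r4 m[rain→φ3] = [F, F]
r4 m[wet→φ2] = [F, F]
r4 m[wet→φ3] = [F, F]
r4 m[wet→φ4] = [F, T]
r4 m[wet→φ5] = [F, F]
r4 m[slip→φ1] = [F, F]
r4 m[slip→φ2] = [F, T]
r4 m[slip→φ5] = [T, F]
r4 m[sprk→φ0] = [T, F]
r4 m[sprk→φ4] = [F, T]
r5 m[φ0→rain] = [F, F]
r5 m[φ0→sprk] = [F, T]
r5 m[φ1→rain] = [F, F]
r5 m[φ1→slip] = [F, F]
r5 m[φ2→wet] = [F, F]
r5 m[φ2→slip] = [F, F]
r5 m[φ3→rain] = [F, F]
r5 m[φ3→wet] = [F, F]
r5 m[φ4→wet] = [F, F]
r5 m[φ4→sprk] = [F, F]
r5 m[φ5→wet] = [F, T]
r5 m[φ5→slip] = [F, F]
r5 m[rain→φ0] = [F, T]
r5 m[rain→φ1] = [F, F]
r5 m[rain→φ3] = [F, F]
r5 m[wet→φ2] = [F, F]
r5 m[wet→φ3] = [F, F]
r5 m[wet→φ4] = [F, T]
r5 m[wet→φ5] = [F, F]
r5 m[slip→φ1] = [F, F]
r5 m[slip→φ2] = [F, T]
r5 m[slip→φ5] = [T, F]
r5 m[sprk→φ0] = [T, F]
r5 m[sprk→φ4] = [F, T]
r6 m[φ0→rain] = [F, F]
r6 m[φ0→sprk] = [F, T]
r6 m[φ1→rain] = [F, F]
r6 m[φ1→slip] = [F, F]
r6 m[φ2→wet] = [F, F]
r6 m[φ2→slip] = [F, F]
r6 m[φ3→rain] = [F, F]
r6 m[φ3→wet] = [F, F]
r6 m[φ4→wet] = [F, F]
r6 m[φ4→sprk] = [F, F]
r6 m[φ5→wet] = [F, T]
r6 m[φ5→slip] = [F, F]
r6 m[rain→φ0] = [F, F]
r6 m[rain→φ1] = [F, F]
r6 m[rain→φ3] = [F, F]
r6 m[wet→φ2] = [F, F]
r6 m[wet→φ3] = [F, F]
r6 m[wet→φ4] = [F, F]
r6 m[wet→φ5] = [F, F]
r6 m[slip→φ1] = [F, F]
r6 m[slip→φ2] = [F, F]
r6 m[slip→φ5] = [F, F]
r6 m[sprk→φ0] = [F, F]
r6 m[sprk→φ4] = [F, T]
r7 m[φ0→rain] = [F, F]
r7 m[φ0→sprk] = [F, F]
r7 m[φ1→rain] = [F, F]
r7 m[φ1→slip] = [F, F]
r7 m[φ2→wet] = [F, F]
r7 m[φ2→slip] = [F, F]
r7 m[φ3→rain] = [F, F]
r7 m[φ3→wet] = [F, F]
r7 m[φ4→wet] = [F, F]
r7 m[φ4→sprk] = [F, F]
r7 m[φ5→wet] = [F, F]
r7 m[φ5→slip] = [F, F]
r7 m[rain→φ0] = [F, F]
r7 m[rain→φ1] = [F, F]
r7 m[rain→φ3] = [F, F]
r7 m[wet→φ2] = [F, F]
r7 m[wet→φ3] = [F, F]
r7 m[wet→φ4] = [F, F]
r7 m[wet→φ5] = [F, F]
r7 m[slip→φ1] = [F, F]
r7 m[slip→φ2] = [F, F]
r7 m[slip→φ5] = [F, F]
r7 m[sprk→φ0] = [F, F]
r7 m[sprk→φ4] = [F, T]
r8 m[φ0→rain] = [F, F]
r8 m[φ0→sprk] = [F, F]
r8 m[φ1→rain] = [F, F]
r8 m[φ1→slip] = [F, F]
r8 m[φ2→wet] = [F, F]
r8 m[φ2→slip] = [F, F]
r8 m[φ3→rain] = [F, F]
r8 m[φ3→wet] = [F, F]
r8 m[φ4→wet] = [F, F]
r8 m[φ4→sprk] = [F, F]
r8 m[φ5→wet] = [F, F]
r8 m[φ5→slip] = [F, F]
r8 m[rain→φ0] = [F, F]
r8 m[rain→φ1] = [F, F]
r8 m[rain→φ3] = [F, F]
r8 m[wet→φ2] = [F, F]
r8 m[wet→φ3] = [F, F]
r8 m[wet→φ4] = [F, F]
r8 m[wet→φ5] = [F, F]
r8 m[slip→φ1] = [F, F]
r8 m[slip→φ2] = [F, F]
r8 m[slip→φ5] = [F, F]
r8 m[sprk→φ0] = [F, F]
r8 m[sprk→φ4] = [F, F]
r9 m[φ0→rain] = [F, F]
r9 m[φ0→sprk] = [F, F]
r9 m[φ1→rain] = [F, F]
r9 m[φ1→slip] = [F, F]
r9 m[φ2→wet] = [F, F]
r9 m[φ2→slip] = [F, F]
r9 m[φ3→rain] = [F, F]
r9 m[φ3→wet] = [F, F]
r9 m[φ4→wet] = [F, F]
r9 m[φ4→sprk] = [F, F]
r9 m[φ5→wet] = [F, F]
r9 m[φ5→slip] = [F, F]
r9 m[rain→φ0] = [F, F]
r9 m[rain→φ1] = [F, F]
r9 m[rain→φ3] = [F, F]
r9 m[wet→φ2] = [F, F]
r9 m[wet→φ3] = [F, F]
r9 m[wet→φ4] = [F, F]
r9 m[wet→φ5] = [F, F]
r9 m[slip→φ1] = [F, F]
r9 m[slip→φ2] = [F, F]
r9 m[slip→φ5] = [F, F]
r9 m[sprk→φ0] = [F, F]
r9 m[sprk→φ4] = [F, F]
fixed point reached at round 9
messages reach a fixed point at round 9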